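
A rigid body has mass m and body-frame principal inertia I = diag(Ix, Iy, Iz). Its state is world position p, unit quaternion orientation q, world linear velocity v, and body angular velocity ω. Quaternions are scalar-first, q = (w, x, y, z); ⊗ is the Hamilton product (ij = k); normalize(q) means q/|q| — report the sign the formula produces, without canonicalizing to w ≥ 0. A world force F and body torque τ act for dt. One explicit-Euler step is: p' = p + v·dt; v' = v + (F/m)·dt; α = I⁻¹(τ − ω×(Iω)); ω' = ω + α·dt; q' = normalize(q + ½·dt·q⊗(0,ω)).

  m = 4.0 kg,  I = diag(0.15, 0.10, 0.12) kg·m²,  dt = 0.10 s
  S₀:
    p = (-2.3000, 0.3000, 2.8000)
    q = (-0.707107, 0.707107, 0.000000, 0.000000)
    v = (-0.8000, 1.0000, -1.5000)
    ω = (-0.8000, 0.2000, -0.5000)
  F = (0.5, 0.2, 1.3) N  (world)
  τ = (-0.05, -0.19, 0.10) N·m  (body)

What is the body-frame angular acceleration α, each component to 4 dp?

α = (-0.3200, -2.0200, 0.7667)

ω×(Iω) gyroscopic = (-0.0020, 0.0120, 0.0080)
(τ − ω×Iω)/I = (-0.3200, -2.0200, 0.7667)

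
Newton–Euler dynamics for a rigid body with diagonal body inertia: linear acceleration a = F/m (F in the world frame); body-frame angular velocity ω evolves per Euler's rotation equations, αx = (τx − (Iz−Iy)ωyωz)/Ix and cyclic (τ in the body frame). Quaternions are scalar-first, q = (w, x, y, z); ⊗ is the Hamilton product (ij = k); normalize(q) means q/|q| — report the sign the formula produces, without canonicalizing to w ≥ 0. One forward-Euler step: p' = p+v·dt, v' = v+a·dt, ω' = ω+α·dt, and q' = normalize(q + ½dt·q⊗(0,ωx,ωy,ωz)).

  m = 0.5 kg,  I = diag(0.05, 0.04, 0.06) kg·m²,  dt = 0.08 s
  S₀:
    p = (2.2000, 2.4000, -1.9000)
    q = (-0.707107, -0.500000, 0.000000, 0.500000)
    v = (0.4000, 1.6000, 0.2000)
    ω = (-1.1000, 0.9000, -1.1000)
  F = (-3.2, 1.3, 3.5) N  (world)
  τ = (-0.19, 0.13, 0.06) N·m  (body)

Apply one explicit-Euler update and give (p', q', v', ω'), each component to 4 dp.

p' = (2.2320, 2.5280, -1.8840)
q' = (-0.7053, -0.4856, -0.0693, 0.5118)
v' = (-0.1120, 1.8080, 0.7600)
ω' = (-1.3723, 1.1842, -1.0332)

p + v·dt = (2.2320, 2.5280, -1.8840)
v' = v + a·dt = (-0.1120, 1.8080, 0.7600)
gyro term ω×Iω = (-0.0198, -0.0121, 0.0099)
α = I⁻¹(τ − ω×Iω) = (-3.4040, 3.5525, 0.8350)
new body rate ω' = (-1.3723, 1.1842, -1.0332)
Hamilton product q⊗(0,ω) = (0.0000000, 0.3278177, -1.7363963, 0.3278177)
q' = normalize(q + ½dt·q⊗(0,ω)) = (-0.7053, -0.4856, -0.0693, 0.5118)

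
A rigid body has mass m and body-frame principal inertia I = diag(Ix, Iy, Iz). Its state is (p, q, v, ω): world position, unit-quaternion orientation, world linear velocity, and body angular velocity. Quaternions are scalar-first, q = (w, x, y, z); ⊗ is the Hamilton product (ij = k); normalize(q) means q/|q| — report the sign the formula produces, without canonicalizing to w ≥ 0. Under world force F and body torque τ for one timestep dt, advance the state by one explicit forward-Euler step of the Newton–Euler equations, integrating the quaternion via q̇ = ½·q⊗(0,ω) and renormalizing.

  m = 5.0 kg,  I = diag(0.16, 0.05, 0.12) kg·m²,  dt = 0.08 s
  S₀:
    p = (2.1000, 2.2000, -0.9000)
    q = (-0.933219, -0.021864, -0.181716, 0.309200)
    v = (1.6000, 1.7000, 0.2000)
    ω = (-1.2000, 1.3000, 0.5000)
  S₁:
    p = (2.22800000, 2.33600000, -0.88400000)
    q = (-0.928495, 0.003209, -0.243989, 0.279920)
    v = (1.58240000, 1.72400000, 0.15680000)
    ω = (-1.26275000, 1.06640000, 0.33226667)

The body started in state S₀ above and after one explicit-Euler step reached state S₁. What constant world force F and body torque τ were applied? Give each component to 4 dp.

F = (-1.1000, 1.5000, -2.7000)
τ = (-0.0800, -0.1700, -0.0800)

rate change Δω = (-0.06275000, -0.23360000, -0.16773333)
precession coupling = (0.0455, -0.0240, 0.1716)
τ = I·(Δω/dt) + ω₀×(Iω₀) = (-0.0800, -0.1700, -0.0800)
velocity change Δv = (-0.01760000, 0.02400000, -0.04320000)
applied force F = (-1.1000, 1.5000, -2.7000)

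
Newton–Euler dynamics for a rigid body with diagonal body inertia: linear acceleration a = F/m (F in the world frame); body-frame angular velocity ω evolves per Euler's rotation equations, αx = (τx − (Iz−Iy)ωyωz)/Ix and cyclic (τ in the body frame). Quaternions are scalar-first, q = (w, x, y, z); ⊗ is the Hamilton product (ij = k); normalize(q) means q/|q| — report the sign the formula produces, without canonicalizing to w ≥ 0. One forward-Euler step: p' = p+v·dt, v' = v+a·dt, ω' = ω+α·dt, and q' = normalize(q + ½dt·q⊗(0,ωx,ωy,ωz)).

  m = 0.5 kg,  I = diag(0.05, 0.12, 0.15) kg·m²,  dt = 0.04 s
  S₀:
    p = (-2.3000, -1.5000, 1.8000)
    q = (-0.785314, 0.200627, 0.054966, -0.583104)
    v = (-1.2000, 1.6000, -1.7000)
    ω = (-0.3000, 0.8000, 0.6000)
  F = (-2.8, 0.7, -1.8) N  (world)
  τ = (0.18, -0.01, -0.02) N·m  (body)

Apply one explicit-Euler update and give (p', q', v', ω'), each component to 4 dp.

a = (-5.6000, 1.4000, -3.6000)
p + v·dt = (-2.3480, -1.4360, 1.7320)
new velocity v' = (-1.4240, 1.6560, -1.8440)
α = I⁻¹(τ − ω×Iω) = (3.3120, -0.2333, -0.0213)
ω + α·dt = (-0.1675, 0.7907, 0.5991)
2q̇ = q⊗(0,ω) = (0.3660777, 0.7350570, -0.5736962, -0.2941970)
q + ½dt·q⊗(0,ω), renormalized = (-0.7778, 0.2153, 0.0435, -0.5889)

p' = (-2.3480, -1.4360, 1.7320)
q' = (-0.7778, 0.2153, 0.0435, -0.5889)
v' = (-1.4240, 1.6560, -1.8440)
ω' = (-0.1675, 0.7907, 0.5991)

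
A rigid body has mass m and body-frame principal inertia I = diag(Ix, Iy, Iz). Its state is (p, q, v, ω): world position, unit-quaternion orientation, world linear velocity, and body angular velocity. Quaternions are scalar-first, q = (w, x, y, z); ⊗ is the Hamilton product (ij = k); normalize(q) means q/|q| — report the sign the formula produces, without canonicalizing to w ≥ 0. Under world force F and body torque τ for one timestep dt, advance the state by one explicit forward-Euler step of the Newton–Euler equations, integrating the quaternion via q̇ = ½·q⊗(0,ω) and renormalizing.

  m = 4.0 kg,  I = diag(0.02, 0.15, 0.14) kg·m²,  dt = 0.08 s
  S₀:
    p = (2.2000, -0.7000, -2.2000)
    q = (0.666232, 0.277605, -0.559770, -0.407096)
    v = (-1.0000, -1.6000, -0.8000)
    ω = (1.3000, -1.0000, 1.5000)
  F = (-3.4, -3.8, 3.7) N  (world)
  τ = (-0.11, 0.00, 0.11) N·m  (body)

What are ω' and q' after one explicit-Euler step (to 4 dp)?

ω' = (0.8000, -0.8752, 1.6594)
q' = (0.6513, 0.2613, -0.6218, -0.3477)

precession coupling ω×(Iω) = (0.0150, -0.2340, -0.1690)
angular accel α = (-6.2500, 1.5600, 1.9929)
ω + α·dt = (0.8000, -0.8752, 1.6594)
Hamilton product q⊗(0,ω) = (-0.3100125, -0.3806494, -1.6118643, 1.4494440)
updated quaternion q' = (0.6513, 0.2613, -0.6218, -0.3477)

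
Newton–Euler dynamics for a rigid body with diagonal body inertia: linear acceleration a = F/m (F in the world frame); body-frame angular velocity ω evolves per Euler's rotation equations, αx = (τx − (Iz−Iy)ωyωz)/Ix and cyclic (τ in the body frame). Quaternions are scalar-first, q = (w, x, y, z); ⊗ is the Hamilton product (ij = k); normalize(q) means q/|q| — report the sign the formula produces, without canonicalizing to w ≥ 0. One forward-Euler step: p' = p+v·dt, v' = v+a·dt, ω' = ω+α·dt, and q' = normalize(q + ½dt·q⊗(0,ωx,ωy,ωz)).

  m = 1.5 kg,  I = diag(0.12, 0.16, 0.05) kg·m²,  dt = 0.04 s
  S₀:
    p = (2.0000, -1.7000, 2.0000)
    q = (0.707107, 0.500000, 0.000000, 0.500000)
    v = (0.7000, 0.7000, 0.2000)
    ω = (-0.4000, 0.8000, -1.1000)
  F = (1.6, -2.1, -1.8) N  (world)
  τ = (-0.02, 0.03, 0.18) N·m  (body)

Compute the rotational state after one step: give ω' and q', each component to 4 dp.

ω' = (-0.4389, 0.7998, -0.9458)
q' = (0.7218, 0.4861, 0.0183, 0.4922)

gyro term ω×Iω = (0.0968, 0.0308, -0.0128)
α = I⁻¹(τ − ω×Iω) = (-0.9733, -0.0050, 3.8560)
ω' = ω + α·dt = (-0.4389, 0.7998, -0.9458)
2q̇ = q⊗(0,ω) = (0.7500000, -0.6828428, 0.9156856, -0.3778177)
updated quaternion q' = (0.7218, 0.4861, 0.0183, 0.4922)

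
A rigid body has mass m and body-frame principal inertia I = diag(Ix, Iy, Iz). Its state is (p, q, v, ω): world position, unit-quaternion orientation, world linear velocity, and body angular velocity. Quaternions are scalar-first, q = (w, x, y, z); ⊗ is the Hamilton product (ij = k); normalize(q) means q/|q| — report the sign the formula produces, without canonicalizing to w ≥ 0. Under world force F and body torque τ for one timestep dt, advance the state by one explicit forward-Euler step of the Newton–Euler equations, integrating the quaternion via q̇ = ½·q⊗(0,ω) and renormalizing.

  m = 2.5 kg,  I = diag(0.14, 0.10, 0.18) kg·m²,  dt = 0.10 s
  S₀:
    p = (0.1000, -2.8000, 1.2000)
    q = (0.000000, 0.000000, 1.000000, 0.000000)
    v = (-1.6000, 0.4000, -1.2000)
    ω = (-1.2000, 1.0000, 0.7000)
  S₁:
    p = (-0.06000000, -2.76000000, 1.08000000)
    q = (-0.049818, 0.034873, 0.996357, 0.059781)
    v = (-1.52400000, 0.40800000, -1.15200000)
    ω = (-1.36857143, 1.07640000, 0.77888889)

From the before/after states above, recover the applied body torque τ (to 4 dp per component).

ω₁ − ω₀ = (-0.16857143, 0.07640000, 0.07888889)
gyro term ω₀×Iω₀ = (0.0560, 0.0336, 0.0480)
τ = I·(Δω/dt) + ω₀×(Iω₀) = (-0.1800, 0.1100, 0.1900)

τ = (-0.1800, 0.1100, 0.1900)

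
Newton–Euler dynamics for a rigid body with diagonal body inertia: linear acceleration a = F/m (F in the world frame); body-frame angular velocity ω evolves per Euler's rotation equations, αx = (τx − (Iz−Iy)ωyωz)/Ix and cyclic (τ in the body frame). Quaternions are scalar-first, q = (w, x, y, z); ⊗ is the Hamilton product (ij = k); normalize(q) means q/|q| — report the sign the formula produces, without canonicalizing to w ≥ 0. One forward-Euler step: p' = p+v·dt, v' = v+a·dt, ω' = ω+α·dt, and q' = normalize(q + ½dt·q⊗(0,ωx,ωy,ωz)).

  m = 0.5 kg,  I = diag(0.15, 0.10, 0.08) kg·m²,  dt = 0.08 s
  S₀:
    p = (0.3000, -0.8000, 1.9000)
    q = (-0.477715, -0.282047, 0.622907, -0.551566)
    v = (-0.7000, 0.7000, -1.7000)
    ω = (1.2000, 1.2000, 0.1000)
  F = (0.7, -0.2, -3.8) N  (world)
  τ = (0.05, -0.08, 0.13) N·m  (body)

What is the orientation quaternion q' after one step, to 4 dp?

q' = (-0.4907, -0.2754, 0.5733, -0.5955)

Hamilton product q⊗(0,ω) = (-0.3538754, 0.1509119, -1.2069325, -1.1337163)
q + ½dt·q⊗(0,ω), renormalized = (-0.4907, -0.2754, 0.5733, -0.5955)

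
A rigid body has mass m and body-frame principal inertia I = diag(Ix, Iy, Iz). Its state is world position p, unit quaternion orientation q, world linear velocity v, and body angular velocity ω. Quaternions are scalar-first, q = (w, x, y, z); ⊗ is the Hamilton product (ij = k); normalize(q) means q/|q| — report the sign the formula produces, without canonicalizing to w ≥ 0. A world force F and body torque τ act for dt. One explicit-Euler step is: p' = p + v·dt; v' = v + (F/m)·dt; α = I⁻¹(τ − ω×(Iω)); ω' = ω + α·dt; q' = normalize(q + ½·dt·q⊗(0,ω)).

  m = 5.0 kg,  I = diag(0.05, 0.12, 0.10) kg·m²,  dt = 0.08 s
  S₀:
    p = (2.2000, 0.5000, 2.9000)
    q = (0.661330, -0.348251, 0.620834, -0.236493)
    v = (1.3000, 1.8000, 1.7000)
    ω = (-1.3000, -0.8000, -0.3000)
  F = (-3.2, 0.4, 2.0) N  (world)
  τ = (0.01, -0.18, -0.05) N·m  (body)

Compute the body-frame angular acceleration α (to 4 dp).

α = (0.2960, -1.3375, -1.2280)

precession coupling ω×(Iω) = (-0.0048, -0.0195, 0.0728)
α = I⁻¹(τ − ω×Iω) = (0.2960, -1.3375, -1.2280)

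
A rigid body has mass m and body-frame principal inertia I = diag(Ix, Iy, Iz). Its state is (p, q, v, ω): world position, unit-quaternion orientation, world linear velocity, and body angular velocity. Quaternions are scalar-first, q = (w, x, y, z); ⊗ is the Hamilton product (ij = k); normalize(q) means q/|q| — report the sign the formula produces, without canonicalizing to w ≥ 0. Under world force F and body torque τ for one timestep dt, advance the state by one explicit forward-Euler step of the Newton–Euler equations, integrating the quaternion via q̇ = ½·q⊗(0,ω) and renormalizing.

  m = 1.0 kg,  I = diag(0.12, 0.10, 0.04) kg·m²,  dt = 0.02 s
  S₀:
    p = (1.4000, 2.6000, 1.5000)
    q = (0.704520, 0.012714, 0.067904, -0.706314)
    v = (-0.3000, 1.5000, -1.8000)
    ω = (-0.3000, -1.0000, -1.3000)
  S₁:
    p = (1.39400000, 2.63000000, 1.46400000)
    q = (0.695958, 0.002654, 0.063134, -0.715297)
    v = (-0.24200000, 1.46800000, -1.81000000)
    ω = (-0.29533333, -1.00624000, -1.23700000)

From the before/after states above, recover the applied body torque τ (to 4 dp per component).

τ = (-0.0500, 0.0000, 0.1200)

ω₁ − ω₀ = (0.00466667, -0.00624000, 0.06300000)
gyro term ω₀×Iω₀ = (-0.0780, 0.0312, -0.0060)
τ = I·(Δω/dt) + ω₀×(Iω₀) = (-0.0500, 0.0000, 0.1200)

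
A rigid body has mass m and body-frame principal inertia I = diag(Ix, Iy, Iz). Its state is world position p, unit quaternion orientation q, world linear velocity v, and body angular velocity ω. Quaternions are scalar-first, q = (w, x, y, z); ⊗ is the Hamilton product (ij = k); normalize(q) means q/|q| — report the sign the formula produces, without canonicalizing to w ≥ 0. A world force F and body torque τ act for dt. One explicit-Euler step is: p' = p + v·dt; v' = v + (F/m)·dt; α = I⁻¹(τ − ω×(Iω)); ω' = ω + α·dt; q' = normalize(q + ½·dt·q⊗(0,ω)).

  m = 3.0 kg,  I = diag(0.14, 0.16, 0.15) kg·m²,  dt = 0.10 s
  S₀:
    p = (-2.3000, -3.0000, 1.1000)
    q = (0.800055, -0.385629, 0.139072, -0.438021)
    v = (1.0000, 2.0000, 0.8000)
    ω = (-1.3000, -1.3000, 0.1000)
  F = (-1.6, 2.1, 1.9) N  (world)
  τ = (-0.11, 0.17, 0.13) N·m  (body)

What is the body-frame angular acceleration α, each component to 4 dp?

α = (-0.7950, 1.0544, 0.6413)

gyro term ω×Iω = (0.0013, 0.0013, 0.0338)
(τ − ω×Iω)/I = (-0.7950, 1.0544, 0.6413)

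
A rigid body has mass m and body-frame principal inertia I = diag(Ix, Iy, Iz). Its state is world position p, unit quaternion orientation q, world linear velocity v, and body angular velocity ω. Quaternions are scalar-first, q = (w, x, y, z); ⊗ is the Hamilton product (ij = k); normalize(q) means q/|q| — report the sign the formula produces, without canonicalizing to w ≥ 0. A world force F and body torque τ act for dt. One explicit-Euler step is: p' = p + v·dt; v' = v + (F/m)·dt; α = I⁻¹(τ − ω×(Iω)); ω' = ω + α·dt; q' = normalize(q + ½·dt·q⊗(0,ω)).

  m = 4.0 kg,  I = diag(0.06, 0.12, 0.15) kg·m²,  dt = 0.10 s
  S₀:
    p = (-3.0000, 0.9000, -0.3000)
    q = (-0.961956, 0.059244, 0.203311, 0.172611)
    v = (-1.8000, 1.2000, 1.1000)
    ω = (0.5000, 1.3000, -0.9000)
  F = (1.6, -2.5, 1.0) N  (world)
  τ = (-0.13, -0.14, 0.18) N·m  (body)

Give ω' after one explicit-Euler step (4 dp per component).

ω' = (0.3418, 1.1496, -0.8060)

angular accel α = (-1.5817, -1.5042, 0.9400)
ω + α·dt = (0.3418, 1.1496, -0.8060)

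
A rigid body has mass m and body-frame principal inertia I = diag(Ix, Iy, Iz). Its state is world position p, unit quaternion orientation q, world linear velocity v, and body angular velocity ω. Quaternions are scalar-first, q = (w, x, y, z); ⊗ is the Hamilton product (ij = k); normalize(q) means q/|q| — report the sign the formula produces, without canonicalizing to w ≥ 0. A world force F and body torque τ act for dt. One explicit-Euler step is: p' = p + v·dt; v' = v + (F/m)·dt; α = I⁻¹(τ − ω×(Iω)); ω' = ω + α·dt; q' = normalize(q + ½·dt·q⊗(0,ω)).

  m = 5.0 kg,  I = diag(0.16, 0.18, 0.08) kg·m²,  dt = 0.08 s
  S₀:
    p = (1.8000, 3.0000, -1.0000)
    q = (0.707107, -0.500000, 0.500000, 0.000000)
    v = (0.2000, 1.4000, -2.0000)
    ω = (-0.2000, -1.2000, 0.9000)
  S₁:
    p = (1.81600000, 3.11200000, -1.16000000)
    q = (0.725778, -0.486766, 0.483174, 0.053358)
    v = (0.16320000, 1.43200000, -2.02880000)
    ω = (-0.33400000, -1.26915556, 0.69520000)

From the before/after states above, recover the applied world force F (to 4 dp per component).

F = (-2.3000, 2.0000, -1.8000)

velocity change Δv = (-0.03680000, 0.03200000, -0.02880000)
applied force F = (-2.3000, 2.0000, -1.8000)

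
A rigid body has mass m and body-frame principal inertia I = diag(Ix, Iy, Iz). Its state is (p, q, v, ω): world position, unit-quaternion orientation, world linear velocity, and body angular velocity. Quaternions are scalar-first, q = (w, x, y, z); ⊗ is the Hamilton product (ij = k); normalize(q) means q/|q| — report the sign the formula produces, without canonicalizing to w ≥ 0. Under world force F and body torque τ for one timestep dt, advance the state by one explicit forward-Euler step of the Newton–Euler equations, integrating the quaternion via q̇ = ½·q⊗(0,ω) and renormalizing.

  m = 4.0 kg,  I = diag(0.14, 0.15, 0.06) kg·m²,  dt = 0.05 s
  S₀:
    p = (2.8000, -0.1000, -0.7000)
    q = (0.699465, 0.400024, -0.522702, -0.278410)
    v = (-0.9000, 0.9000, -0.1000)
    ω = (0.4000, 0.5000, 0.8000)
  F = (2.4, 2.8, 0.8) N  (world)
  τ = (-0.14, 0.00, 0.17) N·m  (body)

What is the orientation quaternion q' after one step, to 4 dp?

q' = (0.7073, 0.3999, -0.5246, -0.2541)

q⊗(0,ω) = (0.3240694, 0.0008294, -0.0816507, 0.9686648)
updated quaternion q' = (0.7073, 0.3999, -0.5246, -0.2541)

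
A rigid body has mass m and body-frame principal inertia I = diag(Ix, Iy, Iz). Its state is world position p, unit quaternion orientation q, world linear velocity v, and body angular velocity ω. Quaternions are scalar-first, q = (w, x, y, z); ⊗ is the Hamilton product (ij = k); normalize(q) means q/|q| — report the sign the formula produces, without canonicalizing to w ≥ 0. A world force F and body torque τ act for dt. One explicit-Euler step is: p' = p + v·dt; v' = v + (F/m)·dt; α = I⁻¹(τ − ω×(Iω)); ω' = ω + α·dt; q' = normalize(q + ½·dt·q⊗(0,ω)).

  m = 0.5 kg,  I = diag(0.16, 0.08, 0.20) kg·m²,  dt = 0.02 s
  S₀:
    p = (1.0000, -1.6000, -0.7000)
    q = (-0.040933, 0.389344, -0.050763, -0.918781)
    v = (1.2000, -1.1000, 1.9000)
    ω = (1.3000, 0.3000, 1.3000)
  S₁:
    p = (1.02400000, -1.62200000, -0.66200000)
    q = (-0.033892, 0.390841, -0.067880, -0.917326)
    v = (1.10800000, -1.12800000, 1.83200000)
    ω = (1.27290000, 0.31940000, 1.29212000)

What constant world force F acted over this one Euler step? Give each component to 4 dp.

v₁ − v₀ = (-0.09200000, -0.02800000, -0.06800000)
applied force F = (-2.3000, -0.7000, -1.7000)

F = (-2.3000, -0.7000, -1.7000)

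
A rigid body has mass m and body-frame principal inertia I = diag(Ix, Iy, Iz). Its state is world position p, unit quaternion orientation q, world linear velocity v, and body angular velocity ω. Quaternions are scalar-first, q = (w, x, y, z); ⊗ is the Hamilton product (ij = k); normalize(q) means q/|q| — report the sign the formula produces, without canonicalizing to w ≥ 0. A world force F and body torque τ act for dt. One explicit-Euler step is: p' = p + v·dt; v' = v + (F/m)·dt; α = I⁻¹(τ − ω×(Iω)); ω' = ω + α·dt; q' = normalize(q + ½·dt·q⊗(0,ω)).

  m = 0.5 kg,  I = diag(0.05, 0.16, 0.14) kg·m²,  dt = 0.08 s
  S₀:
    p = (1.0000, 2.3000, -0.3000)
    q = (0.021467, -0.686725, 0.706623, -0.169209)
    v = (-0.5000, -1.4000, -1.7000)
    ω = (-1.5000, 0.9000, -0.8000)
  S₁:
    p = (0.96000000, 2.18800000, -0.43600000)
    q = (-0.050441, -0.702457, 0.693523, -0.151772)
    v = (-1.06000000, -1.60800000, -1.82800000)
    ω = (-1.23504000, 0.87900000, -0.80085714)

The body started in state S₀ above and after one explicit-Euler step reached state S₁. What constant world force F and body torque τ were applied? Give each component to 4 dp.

Δv = v₁−v₀ = (-0.56000000, -0.20800000, -0.12800000)
F = m·Δv/dt = (-3.5000, -1.3000, -0.8000)
ω₁ − ω₀ = (0.26496000, -0.02100000, -0.00085714)
ω₀×(Iω₀) = (0.0144, -0.1080, -0.1485)
applied torque τ = (0.1800, -0.1500, -0.1500)

F = (-3.5000, -1.3000, -0.8000)
τ = (0.1800, -0.1500, -0.1500)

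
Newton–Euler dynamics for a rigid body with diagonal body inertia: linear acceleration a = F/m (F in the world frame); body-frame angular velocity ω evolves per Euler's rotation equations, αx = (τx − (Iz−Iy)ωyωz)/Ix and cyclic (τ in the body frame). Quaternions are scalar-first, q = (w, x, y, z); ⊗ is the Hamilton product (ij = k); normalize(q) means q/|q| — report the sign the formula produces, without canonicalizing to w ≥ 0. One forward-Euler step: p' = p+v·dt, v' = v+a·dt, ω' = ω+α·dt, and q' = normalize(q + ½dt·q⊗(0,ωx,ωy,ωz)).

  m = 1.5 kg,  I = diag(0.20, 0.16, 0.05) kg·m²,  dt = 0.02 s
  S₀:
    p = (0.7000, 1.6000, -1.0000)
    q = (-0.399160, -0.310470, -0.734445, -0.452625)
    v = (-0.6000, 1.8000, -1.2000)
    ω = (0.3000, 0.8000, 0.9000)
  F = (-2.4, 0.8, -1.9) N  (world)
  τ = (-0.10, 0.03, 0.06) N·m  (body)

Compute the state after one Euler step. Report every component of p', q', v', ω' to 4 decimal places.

p' = (0.6880, 1.6360, -1.0240)
q' = (-0.3882, -0.3146, -0.7361, -0.4565)
v' = (-0.6320, 1.8107, -1.2253)
ω' = (0.2979, 0.7987, 0.9278)

ω×(Iω) gyroscopic = (-0.0792, 0.0405, -0.0096)
(τ − ω×Iω)/I = (-0.1040, -0.0656, 1.3920)
new body rate ω' = (0.2979, 0.7987, 0.9278)
Hamilton product q⊗(0,ω) = (1.0880595, -0.4186485, -0.1756925, -0.3872865)
q' = normalize(q + ½dt·q⊗(0,ω)) = (-0.3882, -0.3146, -0.7361, -0.4565)
p + v·dt = (0.6880, 1.6360, -1.0240)
new velocity v' = (-0.6320, 1.8107, -1.2253)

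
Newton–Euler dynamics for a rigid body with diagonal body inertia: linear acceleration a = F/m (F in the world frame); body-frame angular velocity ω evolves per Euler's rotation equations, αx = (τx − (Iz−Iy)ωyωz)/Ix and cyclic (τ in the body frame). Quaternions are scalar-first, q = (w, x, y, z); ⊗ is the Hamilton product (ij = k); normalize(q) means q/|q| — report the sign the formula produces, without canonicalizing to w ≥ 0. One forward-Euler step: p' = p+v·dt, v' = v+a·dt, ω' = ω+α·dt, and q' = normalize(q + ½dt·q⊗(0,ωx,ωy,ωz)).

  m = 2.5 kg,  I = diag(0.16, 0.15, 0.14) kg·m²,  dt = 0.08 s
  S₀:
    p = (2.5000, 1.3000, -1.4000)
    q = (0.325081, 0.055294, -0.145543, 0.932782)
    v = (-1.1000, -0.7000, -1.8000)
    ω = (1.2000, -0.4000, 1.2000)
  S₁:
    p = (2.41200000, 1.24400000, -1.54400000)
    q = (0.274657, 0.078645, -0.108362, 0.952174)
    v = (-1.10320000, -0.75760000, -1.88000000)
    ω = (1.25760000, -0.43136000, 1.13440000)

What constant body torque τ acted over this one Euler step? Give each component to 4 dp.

ω₁ − ω₀ = (0.05760000, -0.03136000, -0.06560000)
I·α + gyro = (0.1200, -0.0300, -0.1100)

τ = (0.1200, -0.0300, -0.1100)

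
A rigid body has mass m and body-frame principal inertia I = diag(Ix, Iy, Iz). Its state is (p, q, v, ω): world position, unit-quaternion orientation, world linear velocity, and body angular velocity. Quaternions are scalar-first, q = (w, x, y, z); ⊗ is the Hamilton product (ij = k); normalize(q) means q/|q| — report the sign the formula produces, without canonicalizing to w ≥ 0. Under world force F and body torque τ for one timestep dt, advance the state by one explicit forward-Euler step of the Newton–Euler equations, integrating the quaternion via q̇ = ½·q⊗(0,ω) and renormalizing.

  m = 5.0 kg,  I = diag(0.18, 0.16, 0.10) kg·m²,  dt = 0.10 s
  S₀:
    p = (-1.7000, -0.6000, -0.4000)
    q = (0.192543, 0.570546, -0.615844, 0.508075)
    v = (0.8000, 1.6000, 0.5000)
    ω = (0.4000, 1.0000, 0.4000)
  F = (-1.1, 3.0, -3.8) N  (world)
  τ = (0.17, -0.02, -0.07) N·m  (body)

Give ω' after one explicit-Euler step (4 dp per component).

ω' = (0.5078, 0.9795, 0.3380)

precession coupling ω×(Iω) = (-0.0240, 0.0128, -0.0080)
(τ − ω×Iω)/I = (1.0778, -0.2050, -0.6200)
new body rate ω' = (0.5078, 0.9795, 0.3380)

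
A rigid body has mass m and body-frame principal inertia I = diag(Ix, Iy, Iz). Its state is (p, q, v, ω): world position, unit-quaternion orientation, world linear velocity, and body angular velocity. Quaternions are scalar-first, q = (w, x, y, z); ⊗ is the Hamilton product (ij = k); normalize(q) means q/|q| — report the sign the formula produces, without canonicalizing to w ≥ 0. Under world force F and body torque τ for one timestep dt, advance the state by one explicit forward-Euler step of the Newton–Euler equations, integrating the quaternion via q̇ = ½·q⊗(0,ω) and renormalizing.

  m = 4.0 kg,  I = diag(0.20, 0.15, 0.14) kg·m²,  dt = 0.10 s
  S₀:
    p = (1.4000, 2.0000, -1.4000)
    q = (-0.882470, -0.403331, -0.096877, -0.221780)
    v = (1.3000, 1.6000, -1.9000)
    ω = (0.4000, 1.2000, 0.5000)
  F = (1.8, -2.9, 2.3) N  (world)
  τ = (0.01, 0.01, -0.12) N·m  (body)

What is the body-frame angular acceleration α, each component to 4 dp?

precession coupling ω×(Iω) = (-0.0060, 0.0120, -0.0240)
(τ − ω×Iω)/I = (0.0800, -0.0133, -0.6857)

α = (0.0800, -0.0133, -0.6857)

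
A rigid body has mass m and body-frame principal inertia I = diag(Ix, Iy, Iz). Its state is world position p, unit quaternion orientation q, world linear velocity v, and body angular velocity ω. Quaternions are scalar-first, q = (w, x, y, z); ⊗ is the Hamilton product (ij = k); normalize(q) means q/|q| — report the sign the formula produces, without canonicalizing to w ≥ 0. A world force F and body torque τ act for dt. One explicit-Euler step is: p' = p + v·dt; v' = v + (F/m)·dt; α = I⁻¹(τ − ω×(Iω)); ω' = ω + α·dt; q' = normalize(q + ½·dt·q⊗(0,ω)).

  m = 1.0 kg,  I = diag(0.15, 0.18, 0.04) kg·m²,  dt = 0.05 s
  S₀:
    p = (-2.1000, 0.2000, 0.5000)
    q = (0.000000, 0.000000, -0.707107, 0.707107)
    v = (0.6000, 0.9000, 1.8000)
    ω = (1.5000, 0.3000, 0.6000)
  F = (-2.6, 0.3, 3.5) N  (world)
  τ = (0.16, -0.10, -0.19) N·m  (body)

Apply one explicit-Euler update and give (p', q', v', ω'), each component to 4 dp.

p' = (-2.0700, 0.2450, 0.5900)
q' = (-0.0053, -0.0159, -0.6800, 0.7330)
v' = (0.4700, 0.9150, 1.9750)
ω' = (1.5617, 0.2447, 0.3456)

(τ − ω×Iω)/I = (1.2347, -1.1056, -5.0875)
new body rate ω' = (1.5617, 0.2447, 0.3456)
Hamilton product q⊗(0,ω) = (-0.2121321, -0.6363963, 1.0606605, 1.0606605)
q + ½dt·q⊗(0,ω), renormalized = (-0.0053, -0.0159, -0.6800, 0.7330)
a = (-2.6000, 0.3000, 3.5000)
p' = p + v·dt = (-2.0700, 0.2450, 0.5900)
v + (F/m)dt = (0.4700, 0.9150, 1.9750)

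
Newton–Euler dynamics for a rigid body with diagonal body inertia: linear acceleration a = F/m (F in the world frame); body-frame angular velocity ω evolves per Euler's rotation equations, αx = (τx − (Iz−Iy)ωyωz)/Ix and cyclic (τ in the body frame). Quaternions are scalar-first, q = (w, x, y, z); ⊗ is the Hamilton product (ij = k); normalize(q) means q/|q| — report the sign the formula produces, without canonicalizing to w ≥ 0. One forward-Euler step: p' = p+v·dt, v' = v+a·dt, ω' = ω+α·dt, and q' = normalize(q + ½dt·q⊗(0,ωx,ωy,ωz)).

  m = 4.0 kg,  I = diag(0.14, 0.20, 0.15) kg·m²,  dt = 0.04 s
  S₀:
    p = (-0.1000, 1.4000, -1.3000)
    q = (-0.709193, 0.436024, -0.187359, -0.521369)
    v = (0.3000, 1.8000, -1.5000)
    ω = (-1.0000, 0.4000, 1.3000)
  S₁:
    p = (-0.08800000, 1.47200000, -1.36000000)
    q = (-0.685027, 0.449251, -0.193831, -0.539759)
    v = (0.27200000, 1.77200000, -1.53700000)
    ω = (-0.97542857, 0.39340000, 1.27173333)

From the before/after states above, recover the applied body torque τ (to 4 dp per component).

τ = (0.0600, -0.0200, -0.1300)

ω₁ − ω₀ = (0.02457143, -0.00660000, -0.02826667)
I·α + gyro = (0.0600, -0.0200, -0.1300)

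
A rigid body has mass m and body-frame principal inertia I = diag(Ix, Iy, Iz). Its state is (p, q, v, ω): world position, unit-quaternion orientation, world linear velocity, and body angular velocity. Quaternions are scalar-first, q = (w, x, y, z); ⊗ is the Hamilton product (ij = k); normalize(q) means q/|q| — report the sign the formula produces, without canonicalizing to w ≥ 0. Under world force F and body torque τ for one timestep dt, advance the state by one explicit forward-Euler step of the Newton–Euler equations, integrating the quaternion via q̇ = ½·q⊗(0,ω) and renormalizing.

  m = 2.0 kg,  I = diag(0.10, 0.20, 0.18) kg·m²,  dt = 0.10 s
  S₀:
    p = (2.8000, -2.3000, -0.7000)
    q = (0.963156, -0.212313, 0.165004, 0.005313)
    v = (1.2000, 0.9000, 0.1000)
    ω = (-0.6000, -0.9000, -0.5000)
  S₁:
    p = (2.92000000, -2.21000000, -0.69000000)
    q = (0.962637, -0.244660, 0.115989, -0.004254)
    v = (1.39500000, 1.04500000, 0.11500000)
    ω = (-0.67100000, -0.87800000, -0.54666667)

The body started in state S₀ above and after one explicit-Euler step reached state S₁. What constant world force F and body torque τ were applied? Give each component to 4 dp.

Δω = ω₁−ω₀ = (-0.07100000, 0.02200000, -0.04666667)
ω₀×(Iω₀) = (-0.0090, -0.0240, 0.0540)
τ = I·(Δω/dt) + ω₀×(Iω₀) = (-0.0800, 0.0200, -0.0300)
velocity change Δv = (0.19500000, 0.14500000, 0.01500000)
applied force F = (3.9000, 2.9000, 0.3000)

F = (3.9000, 2.9000, 0.3000)
τ = (-0.0800, 0.0200, -0.0300)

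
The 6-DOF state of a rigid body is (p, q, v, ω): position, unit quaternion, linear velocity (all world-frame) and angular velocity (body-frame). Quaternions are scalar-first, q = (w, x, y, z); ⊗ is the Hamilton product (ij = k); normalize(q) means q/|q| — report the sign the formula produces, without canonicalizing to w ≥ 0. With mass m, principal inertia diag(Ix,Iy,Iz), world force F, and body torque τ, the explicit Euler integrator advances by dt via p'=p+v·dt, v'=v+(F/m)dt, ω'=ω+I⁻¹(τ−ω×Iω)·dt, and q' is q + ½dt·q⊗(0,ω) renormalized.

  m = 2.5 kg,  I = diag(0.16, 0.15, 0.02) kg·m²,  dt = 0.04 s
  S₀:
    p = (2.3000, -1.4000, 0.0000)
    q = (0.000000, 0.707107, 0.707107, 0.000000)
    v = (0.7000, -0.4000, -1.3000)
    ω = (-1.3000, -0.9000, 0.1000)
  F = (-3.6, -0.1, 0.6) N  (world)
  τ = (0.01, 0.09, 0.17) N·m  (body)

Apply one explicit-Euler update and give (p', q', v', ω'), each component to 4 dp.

a = (-1.4400, -0.0400, 0.2400)
p' = p + v·dt = (2.3280, -1.4160, -0.0520)
new velocity v' = (0.6424, -0.4016, -1.2904)
precession coupling ω×(Iω) = (0.0117, -0.0182, -0.0117)
α = I⁻¹(τ − ω×Iω) = (-0.0106, 0.7213, 9.0850)
ω' = ω + α·dt = (-1.3004, -0.8711, 0.4634)
Hamilton product q⊗(0,ω) = (1.5556354, 0.0707107, -0.0707107, 0.2828428)
q + ½dt·q⊗(0,ω), renormalized = (0.0311, 0.7082, 0.7053, 0.0057)

p' = (2.3280, -1.4160, -0.0520)
q' = (0.0311, 0.7082, 0.7053, 0.0057)
v' = (0.6424, -0.4016, -1.2904)
ω' = (-1.3004, -0.8711, 0.4634)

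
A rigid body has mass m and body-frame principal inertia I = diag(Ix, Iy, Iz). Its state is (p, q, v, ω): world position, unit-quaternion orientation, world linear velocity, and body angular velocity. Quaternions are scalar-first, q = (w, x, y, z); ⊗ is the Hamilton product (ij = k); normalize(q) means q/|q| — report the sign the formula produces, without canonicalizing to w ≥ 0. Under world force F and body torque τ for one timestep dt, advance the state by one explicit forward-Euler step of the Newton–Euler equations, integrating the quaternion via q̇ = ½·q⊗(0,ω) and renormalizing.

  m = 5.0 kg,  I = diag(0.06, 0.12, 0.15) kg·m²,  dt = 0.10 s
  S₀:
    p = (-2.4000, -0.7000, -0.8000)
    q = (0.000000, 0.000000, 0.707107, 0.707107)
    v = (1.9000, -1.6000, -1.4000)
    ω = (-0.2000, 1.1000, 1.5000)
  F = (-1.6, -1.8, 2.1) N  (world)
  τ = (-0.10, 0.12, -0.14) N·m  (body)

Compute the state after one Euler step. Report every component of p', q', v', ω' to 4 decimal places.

p' = (-2.2100, -0.8600, -0.9400)
q' = (-0.0915, 0.0141, 0.6970, 0.7111)
v' = (1.8680, -1.6360, -1.3580)
ω' = (-0.4492, 1.1775, 1.4155)

precession coupling ω×(Iω) = (0.0495, 0.0270, -0.0132)
angular accel α = (-2.4917, 0.7750, -0.8453)
ω + α·dt = (-0.4492, 1.1775, 1.4155)
q⊗(0,ω) = (-1.8384782, 0.2828428, -0.1414214, 0.1414214)
updated quaternion q' = (-0.0915, 0.0141, 0.6970, 0.7111)
p + v·dt = (-2.2100, -0.8600, -0.9400)
v + (F/m)dt = (1.8680, -1.6360, -1.3580)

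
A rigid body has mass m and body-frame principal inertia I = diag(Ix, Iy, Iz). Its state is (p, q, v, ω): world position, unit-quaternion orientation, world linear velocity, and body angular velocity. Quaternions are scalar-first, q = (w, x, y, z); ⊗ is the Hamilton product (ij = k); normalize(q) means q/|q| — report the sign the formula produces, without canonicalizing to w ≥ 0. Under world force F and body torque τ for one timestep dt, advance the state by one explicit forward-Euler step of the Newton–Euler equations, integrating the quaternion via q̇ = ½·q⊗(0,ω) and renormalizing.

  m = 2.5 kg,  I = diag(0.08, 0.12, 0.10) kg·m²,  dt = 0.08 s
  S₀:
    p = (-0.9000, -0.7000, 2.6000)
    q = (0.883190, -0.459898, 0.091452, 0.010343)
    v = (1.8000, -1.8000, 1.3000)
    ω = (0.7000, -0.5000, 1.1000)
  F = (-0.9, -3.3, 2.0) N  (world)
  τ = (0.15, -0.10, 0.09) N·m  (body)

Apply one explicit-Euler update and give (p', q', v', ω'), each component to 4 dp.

gyro term ω×Iω = (0.0110, -0.0154, -0.0140)
α = I⁻¹(τ − ω×Iω) = (1.7375, -0.7050, 1.0400)
ω' = ω + α·dt = (0.8390, -0.5564, 1.1832)
Hamilton product q⊗(0,ω) = (0.3562773, 0.7240017, 0.0715329, 1.1374416)
updated quaternion q' = (0.8960, -0.4303, 0.0942, 0.0558)
linear accel F/m = (-0.3600, -1.3200, 0.8000)
p' = p + v·dt = (-0.7560, -0.8440, 2.7040)
v + (F/m)dt = (1.7712, -1.9056, 1.3640)

p' = (-0.7560, -0.8440, 2.7040)
q' = (0.8960, -0.4303, 0.0942, 0.0558)
v' = (1.7712, -1.9056, 1.3640)
ω' = (0.8390, -0.5564, 1.1832)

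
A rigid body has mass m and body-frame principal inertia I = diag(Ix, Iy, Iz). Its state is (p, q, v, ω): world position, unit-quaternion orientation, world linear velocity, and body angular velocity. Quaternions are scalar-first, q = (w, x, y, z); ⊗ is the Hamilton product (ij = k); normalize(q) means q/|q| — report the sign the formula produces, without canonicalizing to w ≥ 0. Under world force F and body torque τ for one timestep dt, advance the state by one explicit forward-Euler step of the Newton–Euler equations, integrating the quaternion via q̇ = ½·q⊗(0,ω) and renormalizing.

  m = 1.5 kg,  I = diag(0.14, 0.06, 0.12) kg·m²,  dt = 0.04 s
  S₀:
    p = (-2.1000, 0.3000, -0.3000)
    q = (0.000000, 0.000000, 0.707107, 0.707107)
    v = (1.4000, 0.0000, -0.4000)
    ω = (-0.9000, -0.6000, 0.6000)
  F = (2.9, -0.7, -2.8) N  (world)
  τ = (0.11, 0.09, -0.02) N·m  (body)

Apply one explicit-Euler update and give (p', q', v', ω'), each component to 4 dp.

a = F/m = (1.9333, -0.4667, -1.8667)
p' = p + v·dt = (-2.0440, 0.3000, -0.3160)
v + (F/m)dt = (1.4773, -0.0187, -0.4747)
angular accel α = (0.9400, 1.6800, 0.1933)
ω + α·dt = (-0.8624, -0.5328, 0.6077)
2q̇ = q⊗(0,ω) = (0.0000000, 0.8485284, -0.6363963, 0.6363963)
updated quaternion q' = (0.0000, 0.0170, 0.6942, 0.7196)

p' = (-2.0440, 0.3000, -0.3160)
q' = (0.0000, 0.0170, 0.6942, 0.7196)
v' = (1.4773, -0.0187, -0.4747)
ω' = (-0.8624, -0.5328, 0.6077)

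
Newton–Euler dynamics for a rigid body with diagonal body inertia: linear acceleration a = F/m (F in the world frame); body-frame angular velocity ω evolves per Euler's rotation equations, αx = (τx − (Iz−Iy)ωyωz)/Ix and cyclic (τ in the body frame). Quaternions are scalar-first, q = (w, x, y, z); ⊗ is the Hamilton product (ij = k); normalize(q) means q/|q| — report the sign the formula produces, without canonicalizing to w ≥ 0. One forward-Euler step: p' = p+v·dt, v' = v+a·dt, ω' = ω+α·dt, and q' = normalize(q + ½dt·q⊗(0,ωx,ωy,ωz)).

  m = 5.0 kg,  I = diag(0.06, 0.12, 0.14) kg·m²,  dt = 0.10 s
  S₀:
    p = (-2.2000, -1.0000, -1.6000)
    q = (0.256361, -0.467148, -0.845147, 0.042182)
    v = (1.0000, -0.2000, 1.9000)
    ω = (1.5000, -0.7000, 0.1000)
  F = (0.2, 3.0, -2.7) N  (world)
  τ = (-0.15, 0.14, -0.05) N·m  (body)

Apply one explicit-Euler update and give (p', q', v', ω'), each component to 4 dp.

p' = (-2.1000, -1.0200, -1.4100)
q' = (0.2607, -0.4491, -0.8457, 0.1228)
v' = (1.0040, -0.1400, 1.8460)
ω' = (1.2523, -0.5733, 0.1093)

gyro term ω×Iω = (-0.0014, -0.0120, -0.0630)
angular accel α = (-2.4767, 1.2667, 0.0929)
new body rate ω' = (1.2523, -0.5733, 0.1093)
2q̇ = q⊗(0,ω) = (0.1049009, 0.3295542, -0.0694649, 1.6203602)
updated quaternion q' = (0.2607, -0.4491, -0.8457, 0.1228)
a = F/m = (0.0400, 0.6000, -0.5400)
p' = p + v·dt = (-2.1000, -1.0200, -1.4100)
v' = v + a·dt = (1.0040, -0.1400, 1.8460)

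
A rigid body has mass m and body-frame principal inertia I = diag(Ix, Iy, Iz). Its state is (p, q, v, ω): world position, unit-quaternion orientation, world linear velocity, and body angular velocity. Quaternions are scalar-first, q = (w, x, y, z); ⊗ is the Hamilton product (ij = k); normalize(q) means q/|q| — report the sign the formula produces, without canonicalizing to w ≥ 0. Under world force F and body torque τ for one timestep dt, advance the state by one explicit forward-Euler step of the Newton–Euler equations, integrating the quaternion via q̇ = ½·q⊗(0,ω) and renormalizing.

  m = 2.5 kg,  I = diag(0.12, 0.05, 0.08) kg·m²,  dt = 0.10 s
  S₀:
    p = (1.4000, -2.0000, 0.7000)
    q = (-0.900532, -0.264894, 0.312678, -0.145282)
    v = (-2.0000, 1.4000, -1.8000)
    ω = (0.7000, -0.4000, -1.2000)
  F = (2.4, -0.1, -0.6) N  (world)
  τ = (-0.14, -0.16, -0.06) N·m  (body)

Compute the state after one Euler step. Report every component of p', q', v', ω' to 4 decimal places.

p' = (1.2000, -1.8600, 0.5200)
q' = (-0.8914, -0.3173, 0.3089, -0.0966)
v' = (-1.9040, 1.3960, -1.8240)
ω' = (0.5713, -0.6528, -1.2995)

gyro term ω×Iω = (0.0144, -0.0336, 0.0196)
angular accel α = (-1.2867, -2.5280, -0.9950)
new body rate ω' = (0.5713, -0.6528, -1.2995)
Hamilton product q⊗(0,ω) = (0.1361586, -1.0636988, -0.0593574, 0.9677214)
updated quaternion q' = (-0.8914, -0.3173, 0.3089, -0.0966)
p' = p + v·dt = (1.2000, -1.8600, 0.5200)
v + (F/m)dt = (-1.9040, 1.3960, -1.8240)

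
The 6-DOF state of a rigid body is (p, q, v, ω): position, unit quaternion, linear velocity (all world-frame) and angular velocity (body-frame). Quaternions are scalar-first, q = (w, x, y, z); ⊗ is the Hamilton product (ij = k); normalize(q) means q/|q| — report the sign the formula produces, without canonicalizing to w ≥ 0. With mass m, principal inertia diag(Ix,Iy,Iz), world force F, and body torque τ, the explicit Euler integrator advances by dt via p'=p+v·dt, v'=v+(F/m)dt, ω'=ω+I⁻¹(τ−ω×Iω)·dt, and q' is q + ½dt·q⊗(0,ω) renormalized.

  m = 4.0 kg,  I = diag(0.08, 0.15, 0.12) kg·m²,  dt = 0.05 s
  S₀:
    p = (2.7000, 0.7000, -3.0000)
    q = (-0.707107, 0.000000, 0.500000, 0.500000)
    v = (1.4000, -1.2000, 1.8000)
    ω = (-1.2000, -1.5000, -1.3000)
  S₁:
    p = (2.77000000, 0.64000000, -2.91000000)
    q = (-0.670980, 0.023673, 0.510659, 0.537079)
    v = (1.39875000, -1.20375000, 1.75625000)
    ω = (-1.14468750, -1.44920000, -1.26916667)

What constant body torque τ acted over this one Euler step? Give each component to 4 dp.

ω₁ − ω₀ = (0.05531250, 0.05080000, 0.03083333)
precession coupling = (-0.0585, -0.0624, 0.1260)
τ = I·(Δω/dt) + ω₀×(Iω₀) = (0.0300, 0.0900, 0.2000)

τ = (0.0300, 0.0900, 0.2000)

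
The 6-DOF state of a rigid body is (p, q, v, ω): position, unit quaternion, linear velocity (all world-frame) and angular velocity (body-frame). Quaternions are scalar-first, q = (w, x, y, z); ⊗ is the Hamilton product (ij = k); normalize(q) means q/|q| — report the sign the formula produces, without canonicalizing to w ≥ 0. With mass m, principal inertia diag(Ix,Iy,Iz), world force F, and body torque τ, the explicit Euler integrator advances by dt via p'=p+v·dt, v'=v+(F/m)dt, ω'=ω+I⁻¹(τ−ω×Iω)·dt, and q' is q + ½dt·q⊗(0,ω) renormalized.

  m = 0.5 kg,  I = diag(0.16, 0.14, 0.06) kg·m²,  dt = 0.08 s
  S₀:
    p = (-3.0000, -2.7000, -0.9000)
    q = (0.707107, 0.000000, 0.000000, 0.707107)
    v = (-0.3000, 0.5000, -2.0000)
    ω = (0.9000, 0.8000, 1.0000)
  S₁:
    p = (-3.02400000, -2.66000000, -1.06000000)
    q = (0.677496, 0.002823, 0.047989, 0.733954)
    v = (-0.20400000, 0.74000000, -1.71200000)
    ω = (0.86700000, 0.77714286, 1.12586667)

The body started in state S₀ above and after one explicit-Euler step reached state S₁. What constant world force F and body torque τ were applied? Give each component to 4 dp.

F = (0.6000, 1.5000, 1.8000)
τ = (-0.1300, 0.0500, 0.0800)

Δω = ω₁−ω₀ = (-0.03300000, -0.02285714, 0.12586667)
I·α + gyro = (-0.1300, 0.0500, 0.0800)
v₁ − v₀ = (0.09600000, 0.24000000, 0.28800000)
F = m·Δv/dt = (0.6000, 1.5000, 1.8000)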